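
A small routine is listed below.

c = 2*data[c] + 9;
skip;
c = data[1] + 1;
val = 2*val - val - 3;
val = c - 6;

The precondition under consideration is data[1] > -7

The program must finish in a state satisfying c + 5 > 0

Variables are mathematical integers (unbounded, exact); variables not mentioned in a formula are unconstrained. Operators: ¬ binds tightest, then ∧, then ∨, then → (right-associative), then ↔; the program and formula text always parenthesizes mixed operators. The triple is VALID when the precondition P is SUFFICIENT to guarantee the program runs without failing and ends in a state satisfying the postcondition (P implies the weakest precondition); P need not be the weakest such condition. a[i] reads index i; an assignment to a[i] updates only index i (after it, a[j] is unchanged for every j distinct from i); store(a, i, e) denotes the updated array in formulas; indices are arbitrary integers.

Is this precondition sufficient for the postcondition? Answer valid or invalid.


Working backward. After the program, the postcondition c + 5 > 0 must hold; in canonical form it is c > -5.
Before val := c - 6: c > -5
Before val := 2*val - val - 3: c > -5
Before c := data[1] + 1: data[1] > -6
Before skip: data[1] > -6
Before c := 2*data[c] + 9: data[1] > -6
The weakest precondition is data[1] > -6.
Check whether data[1] > -7 implies it.
Countermodel: at the initial state data = {[1] = -6, elsewhere -6}, the precondition holds but the weakest precondition fails.
Answer: invalid


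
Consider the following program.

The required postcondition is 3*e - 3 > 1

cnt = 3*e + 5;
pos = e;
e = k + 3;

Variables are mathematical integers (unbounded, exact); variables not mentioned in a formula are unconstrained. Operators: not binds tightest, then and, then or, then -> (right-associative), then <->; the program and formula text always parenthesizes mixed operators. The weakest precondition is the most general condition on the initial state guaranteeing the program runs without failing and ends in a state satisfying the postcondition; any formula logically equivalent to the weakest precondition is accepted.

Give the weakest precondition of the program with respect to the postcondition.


Working backward. After the program, the postcondition 3*e - 3 > 1 must hold; in canonical form it is 3*e > 4.
Before e := k + 3: 3*k > -5
Before pos := e: 3*k > -5
Before cnt := 3*e + 5: 3*k > -5
Answer: WP = 3*k > -5


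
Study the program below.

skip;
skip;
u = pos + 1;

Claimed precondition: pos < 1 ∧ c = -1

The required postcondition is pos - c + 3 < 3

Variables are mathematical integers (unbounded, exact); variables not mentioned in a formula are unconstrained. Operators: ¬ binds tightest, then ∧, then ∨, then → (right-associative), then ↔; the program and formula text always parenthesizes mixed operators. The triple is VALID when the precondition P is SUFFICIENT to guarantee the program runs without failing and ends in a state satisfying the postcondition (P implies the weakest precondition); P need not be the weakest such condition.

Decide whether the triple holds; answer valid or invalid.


Working backward. After the program, the postcondition pos - c + 3 < 3 must hold; in canonical form it is pos < c.
Before u := pos + 1: pos < c
Before skip: pos < c
Before skip: pos < c
The weakest precondition is pos < c.
Check whether pos < 1 ∧ c = -1 implies it.
Countermodel: at the initial state c = -1, pos = -1, the precondition holds but the weakest precondition fails.
Answer: invalid


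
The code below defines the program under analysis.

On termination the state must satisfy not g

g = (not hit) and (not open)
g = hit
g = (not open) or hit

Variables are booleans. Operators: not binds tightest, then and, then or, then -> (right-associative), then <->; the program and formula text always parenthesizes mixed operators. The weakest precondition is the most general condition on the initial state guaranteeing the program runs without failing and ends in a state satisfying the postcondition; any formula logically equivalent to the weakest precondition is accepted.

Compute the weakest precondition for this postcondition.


Working backward. After the program, not g must hold.
Before g := (not open) or hit: not ((not open) or hit)
Before g := hit: not ((not open) or hit)
Before g := (not hit) and (not open): not ((not open) or hit)
Answer: WP = not ((not open) or hit)


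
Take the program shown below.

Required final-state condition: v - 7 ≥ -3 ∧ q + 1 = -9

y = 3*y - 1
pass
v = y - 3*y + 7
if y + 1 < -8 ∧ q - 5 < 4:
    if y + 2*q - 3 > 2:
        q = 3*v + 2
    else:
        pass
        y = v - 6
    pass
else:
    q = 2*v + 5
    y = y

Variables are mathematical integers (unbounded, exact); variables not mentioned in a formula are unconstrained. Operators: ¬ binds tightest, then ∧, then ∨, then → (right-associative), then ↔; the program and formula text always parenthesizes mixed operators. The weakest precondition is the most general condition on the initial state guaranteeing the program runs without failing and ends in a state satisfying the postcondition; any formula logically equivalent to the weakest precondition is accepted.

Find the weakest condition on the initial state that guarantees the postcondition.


Working backward. After the program, the postcondition v - 7 ≥ -3 ∧ q + 1 = -9 must hold; in canonical form it is v ≥ 4 ∧ q = -10.
Then branch requires (2*q + y > 5 → (v ≥ 4 ∧ 3*v = -12)) ∧ ((¬(2*q + y > 5)) → (v ≥ 4 ∧ q = -10)); else branch requires v ≥ 4 ∧ 2*v = -15.
Before the if: ((y < -9 ∧ q < 9) → ((2*q + y > 5 → (v ≥ 4 ∧ 3*v = -12)) ∧ ((¬(2*q + y > 5)) → (v ≥ 4 ∧ q = -10)))) ∧ ((¬(y < -9 ∧ q < 9)) → (v ≥ 4 ∧ 2*v = -15))
Before v := y - 3*y + 7: ((y < -9 ∧ q < 9) → ((2*q + y > 5 → (2*y ≤ 3 ∧ 6*y = 33)) ∧ ((¬(2*q + y > 5)) → (2*y ≤ 3 ∧ q = -10)))) ∧ ((¬(y < -9 ∧ q < 9)) → (2*y ≤ 3 ∧ 4*y = 29))
Before skip: ((y < -9 ∧ q < 9) → ((2*q + y > 5 → (2*y ≤ 3 ∧ 6*y = 33)) ∧ ((¬(2*q + y > 5)) → (2*y ≤ 3 ∧ q = -10)))) ∧ ((¬(y < -9 ∧ q < 9)) → (2*y ≤ 3 ∧ 4*y = 29))
Before y := 3*y - 1: ((3*y < -8 ∧ q < 9) → ((2*q + 3*y > 6 → (6*y ≤ 5 ∧ 18*y = 39)) ∧ ((¬(2*q + 3*y > 6)) → (6*y ≤ 5 ∧ q = -10)))) ∧ ((¬(3*y < -8 ∧ q < 9)) → (6*y ≤ 5 ∧ 12*y = 33))
Answer: WP = ((3*y < -8 ∧ q < 9) → ((2*q + 3*y > 6 → (6*y ≤ 5 ∧ 18*y = 39)) ∧ ((¬(2*q + 3*y > 6)) → (6*y ≤ 5 ∧ q = -10)))) ∧ ((¬(3*y < -8 ∧ q < 9)) → (6*y ≤ 5 ∧ 12*y = 33))


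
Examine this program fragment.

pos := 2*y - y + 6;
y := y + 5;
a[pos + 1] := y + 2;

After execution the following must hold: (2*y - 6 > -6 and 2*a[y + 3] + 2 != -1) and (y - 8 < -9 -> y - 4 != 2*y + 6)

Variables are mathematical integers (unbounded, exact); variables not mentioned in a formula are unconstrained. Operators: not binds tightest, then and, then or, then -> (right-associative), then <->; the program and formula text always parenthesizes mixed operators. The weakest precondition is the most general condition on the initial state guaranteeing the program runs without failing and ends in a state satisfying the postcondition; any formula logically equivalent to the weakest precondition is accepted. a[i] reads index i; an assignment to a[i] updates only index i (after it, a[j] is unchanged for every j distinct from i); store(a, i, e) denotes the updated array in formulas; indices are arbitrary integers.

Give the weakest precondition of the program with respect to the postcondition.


Working backward. After the program, the postcondition (2*y - 6 > -6 and 2*a[y + 3] + 2 != -1) and (y - 8 < -9 -> y - 4 != 2*y + 6) must hold; in canonical form it is 2*y > 0 and 2*a[y + 3] != -3 and (y < -1 -> y != -10).
Before a[pos + 1] := y + 2: 2*y > 0 and 2*store(a, pos + 1, y + 2)[y + 3] != -3 and (y < -1 -> y != -10)
Before y := y + 5: 2*y > -10 and 2*store(a, pos + 1, y + 7)[y + 8] != -3 and (y < -6 -> y != -15)
Before pos := 2*y - y + 6: 2*y > -10 and 2*store(a, y + 7, y + 7)[y + 8] != -3 and (y < -6 -> y != -15)
Answer: WP = 2*y > -10 and 2*store(a, y + 7, y + 7)[y + 8] != -3 and (y < -6 -> y != -15)


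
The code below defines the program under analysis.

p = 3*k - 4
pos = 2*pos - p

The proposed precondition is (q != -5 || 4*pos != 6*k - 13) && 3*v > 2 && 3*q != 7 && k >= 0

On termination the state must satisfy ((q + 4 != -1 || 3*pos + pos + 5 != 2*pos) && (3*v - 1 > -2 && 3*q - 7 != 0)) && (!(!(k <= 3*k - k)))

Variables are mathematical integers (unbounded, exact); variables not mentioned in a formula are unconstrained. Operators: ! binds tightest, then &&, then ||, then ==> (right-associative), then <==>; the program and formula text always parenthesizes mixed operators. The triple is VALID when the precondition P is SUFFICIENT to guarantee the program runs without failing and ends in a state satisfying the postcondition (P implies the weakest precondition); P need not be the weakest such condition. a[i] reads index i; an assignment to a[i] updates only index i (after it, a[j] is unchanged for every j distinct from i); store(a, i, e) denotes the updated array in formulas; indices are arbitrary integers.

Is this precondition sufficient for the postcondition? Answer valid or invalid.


Working backward. After the program, the postcondition ((q + 4 != -1 || 3*pos + pos + 5 != 2*pos) && (3*v - 1 > -2 && 3*q - 7 != 0)) && (!(!(k <= 3*k - k))) must hold; in canonical form it is (q != -5 || 2*pos != -5) && 3*v > -1 && 3*q != 7 && k >= 0.
Before pos := 2*pos - p: (q != -5 || 4*pos != 2*p - 5) && 3*v > -1 && 3*q != 7 && k >= 0
Before p := 3*k - 4: (q != -5 || 4*pos != 6*k - 13) && 3*v > -1 && 3*q != 7 && k >= 0
The weakest precondition is (q != -5 || 4*pos != 6*k - 13) && 3*v > -1 && 3*q != 7 && k >= 0.
Check whether (q != -5 || 4*pos != 6*k - 13) && 3*v > 2 && 3*q != 7 && k >= 0 implies it.
Every state satisfying the precondition satisfies the weakest precondition: the implication holds.
Answer: valid


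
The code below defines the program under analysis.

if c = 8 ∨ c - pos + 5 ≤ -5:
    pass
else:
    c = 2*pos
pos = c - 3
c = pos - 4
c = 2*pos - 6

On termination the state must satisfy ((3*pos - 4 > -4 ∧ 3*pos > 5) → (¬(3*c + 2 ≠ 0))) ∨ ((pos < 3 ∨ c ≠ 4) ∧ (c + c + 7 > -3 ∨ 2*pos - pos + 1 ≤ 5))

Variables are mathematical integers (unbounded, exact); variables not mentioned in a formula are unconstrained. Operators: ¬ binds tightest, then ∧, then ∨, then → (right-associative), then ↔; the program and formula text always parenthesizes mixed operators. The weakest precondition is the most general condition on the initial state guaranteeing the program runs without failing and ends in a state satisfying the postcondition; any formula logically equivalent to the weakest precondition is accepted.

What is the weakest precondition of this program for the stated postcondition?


Working backward. After the program, the postcondition ((3*pos - 4 > -4 ∧ 3*pos > 5) → (¬(3*c + 2 ≠ 0))) ∨ ((pos < 3 ∨ c ≠ 4) ∧ (c + c + 7 > -3 ∨ 2*pos - pos + 1 ≤ 5)) must hold; in canonical form it is ((3*pos > 0 ∧ 3*pos > 5) → (¬(3*c ≠ -2))) ∨ ((pos < 3 ∨ c ≠ 4) ∧ (2*c > -10 ∨ pos ≤ 4)).
Before c := 2*pos - 6: ((3*pos > 0 ∧ 3*pos > 5) → (¬(6*pos ≠ 16))) ∨ ((pos < 3 ∨ 2*pos ≠ 10) ∧ (4*pos > 2 ∨ pos ≤ 4))
Before c := pos - 4: ((3*pos > 0 ∧ 3*pos > 5) → (¬(6*pos ≠ 16))) ∨ ((pos < 3 ∨ 2*pos ≠ 10) ∧ (4*pos > 2 ∨ pos ≤ 4))
Before pos := c - 3: ((3*c > 9 ∧ 3*c > 14) → (¬(6*c ≠ 34))) ∨ ((c < 6 ∨ 2*c ≠ 16) ∧ (4*c > 14 ∨ c ≤ 7))
Then branch requires ((3*c > 9 ∧ 3*c > 14) → (¬(6*c ≠ 34))) ∨ ((c < 6 ∨ 2*c ≠ 16) ∧ (4*c > 14 ∨ c ≤ 7)); else branch requires ((6*pos > 9 ∧ 6*pos > 14) → (¬(12*pos ≠ 34))) ∨ ((2*pos < 6 ∨ 4*pos ≠ 16) ∧ (8*pos > 14 ∨ 2*pos ≤ 7)).
Before the if: ((c = 8 ∨ c ≤ pos - 10) → (((3*c > 9 ∧ 3*c > 14) → (¬(6*c ≠ 34))) ∨ ((c < 6 ∨ 2*c ≠ 16) ∧ (4*c > 14 ∨ c ≤ 7)))) ∧ ((¬(c = 8 ∨ c ≤ pos - 10)) → (((6*pos > 9 ∧ 6*pos > 14) → (¬(12*pos ≠ 34))) ∨ ((2*pos < 6 ∨ 4*pos ≠ 16) ∧ (8*pos > 14 ∨ 2*pos ≤ 7))))
Answer: WP = ((c = 8 ∨ c ≤ pos - 10) → (((3*c > 9 ∧ 3*c > 14) → (¬(6*c ≠ 34))) ∨ ((c < 6 ∨ 2*c ≠ 16) ∧ (4*c > 14 ∨ c ≤ 7)))) ∧ ((¬(c = 8 ∨ c ≤ pos - 10)) → (((6*pos > 9 ∧ 6*pos > 14) → (¬(12*pos ≠ 34))) ∨ ((2*pos < 6 ∨ 4*pos ≠ 16) ∧ (8*pos > 14 ∨ 2*pos ≤ 7))))


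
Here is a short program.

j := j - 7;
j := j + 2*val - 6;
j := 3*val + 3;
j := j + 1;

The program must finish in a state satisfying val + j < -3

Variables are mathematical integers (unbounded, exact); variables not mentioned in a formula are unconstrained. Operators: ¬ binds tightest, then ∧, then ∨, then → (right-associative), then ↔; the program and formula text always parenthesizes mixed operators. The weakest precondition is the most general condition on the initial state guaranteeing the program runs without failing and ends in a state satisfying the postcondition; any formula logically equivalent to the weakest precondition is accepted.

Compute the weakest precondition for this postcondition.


Working backward. After the program, the postcondition val + j < -3 must hold; in canonical form it is j + val < -3.
Before j := j + 1: j + val < -4
Before j := 3*val + 3: 4*val < -7
Before j := j + 2*val - 6: 4*val < -7
Before j := j - 7: 4*val < -7
Answer: WP = 4*val < -7


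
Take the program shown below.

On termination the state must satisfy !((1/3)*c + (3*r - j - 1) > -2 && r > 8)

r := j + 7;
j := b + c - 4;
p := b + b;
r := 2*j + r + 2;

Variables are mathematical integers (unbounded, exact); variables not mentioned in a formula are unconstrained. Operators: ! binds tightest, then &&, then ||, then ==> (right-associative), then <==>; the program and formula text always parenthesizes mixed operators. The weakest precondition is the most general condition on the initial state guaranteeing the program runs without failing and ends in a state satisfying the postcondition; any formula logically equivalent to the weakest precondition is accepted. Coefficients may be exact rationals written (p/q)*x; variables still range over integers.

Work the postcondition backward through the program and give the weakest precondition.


Working backward. After the program, the postcondition !((1/3)*c + (3*r - j - 1) > -2 && r > 8) must hold; in canonical form it is !((1/3)*c + 3*r > j - 1 && r > 8).
Before r := 2*j + r + 2: !((1/3)*c + 5*j + 3*r > -7 && 2*j + r > 6)
Before p := b + b: !((1/3)*c + 5*j + 3*r > -7 && 2*j + r > 6)
Before j := b + c - 4: !(5*b + (16/3)*c + 3*r > 13 && 2*b + 2*c + r > 14)
Before r := j + 7: !(5*b + (16/3)*c + 3*j > -8 && 2*b + 2*c + j > 7)
Answer: WP = !(5*b + (16/3)*c + 3*j > -8 && 2*b + 2*c + j > 7)


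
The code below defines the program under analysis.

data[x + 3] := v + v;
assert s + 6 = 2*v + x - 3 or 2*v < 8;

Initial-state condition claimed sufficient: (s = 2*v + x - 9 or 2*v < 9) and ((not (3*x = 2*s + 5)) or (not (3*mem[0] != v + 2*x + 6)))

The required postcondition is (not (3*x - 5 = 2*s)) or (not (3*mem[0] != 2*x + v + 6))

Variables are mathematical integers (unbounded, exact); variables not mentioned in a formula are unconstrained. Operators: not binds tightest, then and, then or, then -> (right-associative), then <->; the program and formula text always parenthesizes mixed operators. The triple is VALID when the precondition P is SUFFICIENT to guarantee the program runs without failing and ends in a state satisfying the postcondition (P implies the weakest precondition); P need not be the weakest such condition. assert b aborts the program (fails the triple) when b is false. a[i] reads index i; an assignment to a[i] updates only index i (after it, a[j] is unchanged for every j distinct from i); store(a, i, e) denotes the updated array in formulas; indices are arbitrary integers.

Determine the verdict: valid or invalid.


Working backward. After the program, the postcondition (not (3*x - 5 = 2*s)) or (not (3*mem[0] != 2*x + v + 6)) must hold; in canonical form it is (not (3*x = 2*s + 5)) or (not (3*mem[0] != v + 2*x + 6)).
Before assert s + 6 = 2*v + x - 3 or 2*v < 8: (s = 2*v + x - 9 or 2*v < 8) and ((not (3*x = 2*s + 5)) or (not (3*mem[0] != v + 2*x + 6)))
Before data[x + 3] := v + v: (s = 2*v + x - 9 or 2*v < 8) and ((not (3*x = 2*s + 5)) or (not (3*mem[0] != v + 2*x + 6)))
The weakest precondition is (s = 2*v + x - 9 or 2*v < 8) and ((not (3*x = 2*s + 5)) or (not (3*mem[0] != v + 2*x + 6))).
Check whether (s = 2*v + x - 9 or 2*v < 9) and ((not (3*x = 2*s + 5)) or (not (3*mem[0] != v + 2*x + 6))) implies it.
Countermodel: at the initial state mem = {[0] = 2, elsewhere 2}, s = -6, v = 4, x = -2, the precondition holds but the weakest precondition fails.
Answer: invalid


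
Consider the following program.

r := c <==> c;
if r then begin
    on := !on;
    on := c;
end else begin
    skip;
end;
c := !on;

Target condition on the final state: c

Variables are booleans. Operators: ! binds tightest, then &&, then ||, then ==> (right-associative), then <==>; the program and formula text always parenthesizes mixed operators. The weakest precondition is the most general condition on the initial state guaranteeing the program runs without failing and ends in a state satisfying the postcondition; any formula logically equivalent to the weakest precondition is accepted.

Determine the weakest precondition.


Working backward. After the program, c must hold.
Before c := !on: !on
Then branch requires !c; else branch requires !on.
Before the if: (r ==> (!c)) && ((!r) ==> (!on))
Before r := c <==> c: !c
Answer: WP = !c


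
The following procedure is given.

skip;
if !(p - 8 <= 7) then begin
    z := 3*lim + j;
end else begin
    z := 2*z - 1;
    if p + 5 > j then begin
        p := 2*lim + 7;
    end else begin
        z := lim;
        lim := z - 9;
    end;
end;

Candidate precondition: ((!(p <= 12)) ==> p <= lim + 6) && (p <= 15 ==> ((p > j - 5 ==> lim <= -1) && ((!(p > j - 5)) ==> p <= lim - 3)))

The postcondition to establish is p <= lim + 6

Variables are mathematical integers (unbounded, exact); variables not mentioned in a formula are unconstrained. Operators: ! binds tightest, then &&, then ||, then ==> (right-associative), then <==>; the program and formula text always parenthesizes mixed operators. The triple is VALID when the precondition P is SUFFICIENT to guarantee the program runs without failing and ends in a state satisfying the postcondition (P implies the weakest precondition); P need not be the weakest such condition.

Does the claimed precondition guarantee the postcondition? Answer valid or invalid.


Working backward. After the program, p <= lim + 6 must hold.
Then branch requires p <= lim + 6; else branch requires (p > j - 5 ==> lim <= -1) && ((!(p > j - 5)) ==> p <= lim - 3).
Before the if: ((!(p <= 15)) ==> p <= lim + 6) && (p <= 15 ==> ((p > j - 5 ==> lim <= -1) && ((!(p > j - 5)) ==> p <= lim - 3)))
Before skip: ((!(p <= 15)) ==> p <= lim + 6) && (p <= 15 ==> ((p > j - 5 ==> lim <= -1) && ((!(p > j - 5)) ==> p <= lim - 3)))
The weakest precondition is ((!(p <= 15)) ==> p <= lim + 6) && (p <= 15 ==> ((p > j - 5 ==> lim <= -1) && ((!(p > j - 5)) ==> p <= lim - 3))).
Check whether ((!(p <= 12)) ==> p <= lim + 6) && (p <= 15 ==> ((p > j - 5 ==> lim <= -1) && ((!(p > j - 5)) ==> p <= lim - 3))) implies it.
Every state satisfying the precondition satisfies the weakest precondition: the implication holds.
Answer: valid


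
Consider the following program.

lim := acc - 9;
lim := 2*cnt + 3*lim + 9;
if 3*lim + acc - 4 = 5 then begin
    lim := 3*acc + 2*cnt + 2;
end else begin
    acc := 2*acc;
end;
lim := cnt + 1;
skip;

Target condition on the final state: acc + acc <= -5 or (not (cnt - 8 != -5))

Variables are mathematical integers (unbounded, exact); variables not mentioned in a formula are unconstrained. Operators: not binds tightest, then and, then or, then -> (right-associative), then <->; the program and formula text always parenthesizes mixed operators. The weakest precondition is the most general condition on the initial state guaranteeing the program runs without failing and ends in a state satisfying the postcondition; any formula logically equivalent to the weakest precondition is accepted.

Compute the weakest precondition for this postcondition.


Working backward. After the program, the postcondition acc + acc <= -5 or (not (cnt - 8 != -5)) must hold; in canonical form it is 2*acc <= -5 or (not (cnt != 3)).
Before skip: 2*acc <= -5 or (not (cnt != 3))
Before lim := cnt + 1: 2*acc <= -5 or (not (cnt != 3))
Then branch requires 2*acc <= -5 or (not (cnt != 3)); else branch requires 4*acc <= -5 or (not (cnt != 3)).
Before the if: (acc + 3*lim = 9 -> (2*acc <= -5 or (not (cnt != 3)))) and ((not (acc + 3*lim = 9)) -> (4*acc <= -5 or (not (cnt != 3))))
Before lim := 2*cnt + 3*lim + 9: (acc + 6*cnt + 9*lim = -18 -> (2*acc <= -5 or (not (cnt != 3)))) and ((not (acc + 6*cnt + 9*lim = -18)) -> (4*acc <= -5 or (not (cnt != 3))))
Before lim := acc - 9: (10*acc + 6*cnt = 63 -> (2*acc <= -5 or (not (cnt != 3)))) and ((not (10*acc + 6*cnt = 63)) -> (4*acc <= -5 or (not (cnt != 3))))
Answer: WP = (10*acc + 6*cnt = 63 -> (2*acc <= -5 or (not (cnt != 3)))) and ((not (10*acc + 6*cnt = 63)) -> (4*acc <= -5 or (not (cnt != 3))))


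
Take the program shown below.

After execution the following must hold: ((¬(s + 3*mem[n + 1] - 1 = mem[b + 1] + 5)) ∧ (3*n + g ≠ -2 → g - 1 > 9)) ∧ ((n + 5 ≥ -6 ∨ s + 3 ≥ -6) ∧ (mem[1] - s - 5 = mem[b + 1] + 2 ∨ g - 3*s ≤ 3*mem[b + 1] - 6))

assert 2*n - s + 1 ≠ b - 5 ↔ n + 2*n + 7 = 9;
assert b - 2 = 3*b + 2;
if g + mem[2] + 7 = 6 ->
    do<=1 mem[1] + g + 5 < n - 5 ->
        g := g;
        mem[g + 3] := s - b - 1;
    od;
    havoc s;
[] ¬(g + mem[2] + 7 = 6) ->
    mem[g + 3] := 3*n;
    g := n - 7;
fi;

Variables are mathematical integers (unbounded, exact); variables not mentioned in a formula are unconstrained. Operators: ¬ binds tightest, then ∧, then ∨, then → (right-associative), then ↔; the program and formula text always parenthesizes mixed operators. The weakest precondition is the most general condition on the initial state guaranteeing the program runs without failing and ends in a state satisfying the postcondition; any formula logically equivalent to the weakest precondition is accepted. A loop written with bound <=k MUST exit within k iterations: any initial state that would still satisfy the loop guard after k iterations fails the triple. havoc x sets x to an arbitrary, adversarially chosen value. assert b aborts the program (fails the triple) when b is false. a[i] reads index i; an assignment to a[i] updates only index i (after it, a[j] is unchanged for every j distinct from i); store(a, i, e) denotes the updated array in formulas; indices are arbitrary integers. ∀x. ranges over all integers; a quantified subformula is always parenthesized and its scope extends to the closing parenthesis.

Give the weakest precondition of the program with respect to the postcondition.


Working backward. After the program, the postcondition ((¬(s + 3*mem[n + 1] - 1 = mem[b + 1] + 5)) ∧ (3*n + g ≠ -2 → g - 1 > 9)) ∧ ((n + 5 ≥ -6 ∨ s + 3 ≥ -6) ∧ (mem[1] - s - 5 = mem[b + 1] + 2 ∨ g - 3*s ≤ 3*mem[b + 1] - 6)) must hold; in canonical form it is (¬(3*mem[n + 1] + s = mem[b + 1] + 6)) ∧ (g + 3*n ≠ -2 → g > 10) ∧ (n ≥ -11 ∨ s ≥ -9) ∧ (mem[1] = mem[b + 1] + s + 7 ∨ g ≤ 3*mem[b + 1] + 3*s - 6).
Then branch requires (mem[1] + g < n - 10 → ((¬(store(mem, g + 3, -b + s - 1)[1] + g < n - 10)) ∧ (∀s_1. ((¬(3*store(mem, g + 3, -b + s - 1)[n + 1] + s_1 = store(mem, g + 3, -b + s - 1)[b + 1] + 6)) ∧ (g + 3*n ≠ -2 → g > 10) ∧ (n ≥ -11 ∨ s_1 ≥ -9) ∧ (store(mem, g + 3, -b + s - 1)[1] = store(mem, g + 3, -b + s - 1)[b + 1] + s_1 + 7 ∨ g ≤ 3*store(mem, g + 3, -b + s - 1)[b + 1] + 3*s_1 - 6))))) ∧ ((¬(mem[1] + g < n - 10)) → (∀s_1. ((¬(3*mem[n + 1] + s_1 = mem[b + 1] + 6)) ∧ (g + 3*n ≠ -2 → g > 10) ∧ (n ≥ -11 ∨ s_1 ≥ -9) ∧ (mem[1] = mem[b + 1] + s_1 + 7 ∨ g ≤ 3*mem[b + 1] + 3*s_1 - 6)))); else branch requires (¬(3*store(mem, g + 3, 3*n)[n + 1] + s = store(mem, g + 3, 3*n)[b + 1] + 6)) ∧ (4*n ≠ 5 → n > 17) ∧ (n ≥ -11 ∨ s ≥ -9) ∧ (store(mem, g + 3, 3*n)[1] = store(mem, g + 3, 3*n)[b + 1] + s + 7 ∨ n ≤ 3*store(mem, g + 3, 3*n)[b + 1] + 3*s + 1).
Before the if: (mem[2] + g = -1 → ((mem[1] + g < n - 10 → ((¬(store(mem, g + 3, -b + s - 1)[1] + g < n - 10)) ∧ (∀s_1. ((¬(3*store(mem, g + 3, -b + s - 1)[n + 1] + s_1 = store(mem, g + 3, -b + s - 1)[b + 1] + 6)) ∧ (g + 3*n ≠ -2 → g > 10) ∧ (n ≥ -11 ∨ s_1 ≥ -9) ∧ (store(mem, g + 3, -b + s - 1)[1] = store(mem, g + 3, -b + s - 1)[b + 1] + s_1 + 7 ∨ g ≤ 3*store(mem, g + 3, -b + s - 1)[b + 1] + 3*s_1 - 6))))) ∧ ((¬(mem[1] + g < n - 10)) → (∀s_1. ((¬(3*mem[n + 1] + s_1 = mem[b + 1] + 6)) ∧ (g + 3*n ≠ -2 → g > 10) ∧ (n ≥ -11 ∨ s_1 ≥ -9) ∧ (mem[1] = mem[b + 1] + s_1 + 7 ∨ g ≤ 3*mem[b + 1] + 3*s_1 - 6)))))) ∧ ((¬(mem[2] + g = -1)) → ((¬(3*store(mem, g + 3, 3*n)[n + 1] + s = store(mem, g + 3, 3*n)[b + 1] + 6)) ∧ (4*n ≠ 5 → n > 17) ∧ (n ≥ -11 ∨ s ≥ -9) ∧ (store(mem, g + 3, 3*n)[1] = store(mem, g + 3, 3*n)[b + 1] + s + 7 ∨ n ≤ 3*store(mem, g + 3, 3*n)[b + 1] + 3*s + 1)))
Before assert b - 2 = 3*b + 2: 2*b = -4 ∧ (mem[2] + g = -1 → ((mem[1] + g < n - 10 → ((¬(store(mem, g + 3, -b + s - 1)[1] + g < n - 10)) ∧ (∀s_1. ((¬(3*store(mem, g + 3, -b + s - 1)[n + 1] + s_1 = store(mem, g + 3, -b + s - 1)[b + 1] + 6)) ∧ (g + 3*n ≠ -2 → g > 10) ∧ (n ≥ -11 ∨ s_1 ≥ -9) ∧ (store(mem, g + 3, -b + s - 1)[1] = store(mem, g + 3, -b + s - 1)[b + 1] + s_1 + 7 ∨ g ≤ 3*store(mem, g + 3, -b + s - 1)[b + 1] + 3*s_1 - 6))))) ∧ ((¬(mem[1] + g < n - 10)) → (∀s_1. ((¬(3*mem[n + 1] + s_1 = mem[b + 1] + 6)) ∧ (g + 3*n ≠ -2 → g > 10) ∧ (n ≥ -11 ∨ s_1 ≥ -9) ∧ (mem[1] = mem[b + 1] + s_1 + 7 ∨ g ≤ 3*mem[b + 1] + 3*s_1 - 6)))))) ∧ ((¬(mem[2] + g = -1)) → ((¬(3*store(mem, g + 3, 3*n)[n + 1] + s = store(mem, g + 3, 3*n)[b + 1] + 6)) ∧ (4*n ≠ 5 → n > 17) ∧ (n ≥ -11 ∨ s ≥ -9) ∧ (store(mem, g + 3, 3*n)[1] = store(mem, g + 3, 3*n)[b + 1] + s + 7 ∨ n ≤ 3*store(mem, g + 3, 3*n)[b + 1] + 3*s + 1)))
Before assert 2*n - s + 1 ≠ b - 5 ↔ n + 2*n + 7 = 9: (2*n ≠ b + s - 6 ↔ 3*n = 2) ∧ 2*b = -4 ∧ (mem[2] + g = -1 → ((mem[1] + g < n - 10 → ((¬(store(mem, g + 3, -b + s - 1)[1] + g < n - 10)) ∧ (∀s_1. ((¬(3*store(mem, g + 3, -b + s - 1)[n + 1] + s_1 = store(mem, g + 3, -b + s - 1)[b + 1] + 6)) ∧ (g + 3*n ≠ -2 → g > 10) ∧ (n ≥ -11 ∨ s_1 ≥ -9) ∧ (store(mem, g + 3, -b + s - 1)[1] = store(mem, g + 3, -b + s - 1)[b + 1] + s_1 + 7 ∨ g ≤ 3*store(mem, g + 3, -b + s - 1)[b + 1] + 3*s_1 - 6))))) ∧ ((¬(mem[1] + g < n - 10)) → (∀s_1. ((¬(3*mem[n + 1] + s_1 = mem[b + 1] + 6)) ∧ (g + 3*n ≠ -2 → g > 10) ∧ (n ≥ -11 ∨ s_1 ≥ -9) ∧ (mem[1] = mem[b + 1] + s_1 + 7 ∨ g ≤ 3*mem[b + 1] + 3*s_1 - 6)))))) ∧ ((¬(mem[2] + g = -1)) → ((¬(3*store(mem, g + 3, 3*n)[n + 1] + s = store(mem, g + 3, 3*n)[b + 1] + 6)) ∧ (4*n ≠ 5 → n > 17) ∧ (n ≥ -11 ∨ s ≥ -9) ∧ (store(mem, g + 3, 3*n)[1] = store(mem, g + 3, 3*n)[b + 1] + s + 7 ∨ n ≤ 3*store(mem, g + 3, 3*n)[b + 1] + 3*s + 1)))
Answer: WP = (2*n ≠ b + s - 6 ↔ 3*n = 2) ∧ 2*b = -4 ∧ (mem[2] + g = -1 → ((mem[1] + g < n - 10 → ((¬(store(mem, g + 3, -b + s - 1)[1] + g < n - 10)) ∧ (∀s_1. ((¬(3*store(mem, g + 3, -b + s - 1)[n + 1] + s_1 = store(mem, g + 3, -b + s - 1)[b + 1] + 6)) ∧ (g + 3*n ≠ -2 → g > 10) ∧ (n ≥ -11 ∨ s_1 ≥ -9) ∧ (store(mem, g + 3, -b + s - 1)[1] = store(mem, g + 3, -b + s - 1)[b + 1] + s_1 + 7 ∨ g ≤ 3*store(mem, g + 3, -b + s - 1)[b + 1] + 3*s_1 - 6))))) ∧ ((¬(mem[1] + g < n - 10)) → (∀s_1. ((¬(3*mem[n + 1] + s_1 = mem[b + 1] + 6)) ∧ (g + 3*n ≠ -2 → g > 10) ∧ (n ≥ -11 ∨ s_1 ≥ -9) ∧ (mem[1] = mem[b + 1] + s_1 + 7 ∨ g ≤ 3*mem[b + 1] + 3*s_1 - 6)))))) ∧ ((¬(mem[2] + g = -1)) → ((¬(3*store(mem, g + 3, 3*n)[n + 1] + s = store(mem, g + 3, 3*n)[b + 1] + 6)) ∧ (4*n ≠ 5 → n > 17) ∧ (n ≥ -11 ∨ s ≥ -9) ∧ (store(mem, g + 3, 3*n)[1] = store(mem, g + 3, 3*n)[b + 1] + s + 7 ∨ n ≤ 3*store(mem, g + 3, 3*n)[b + 1] + 3*s + 1)))


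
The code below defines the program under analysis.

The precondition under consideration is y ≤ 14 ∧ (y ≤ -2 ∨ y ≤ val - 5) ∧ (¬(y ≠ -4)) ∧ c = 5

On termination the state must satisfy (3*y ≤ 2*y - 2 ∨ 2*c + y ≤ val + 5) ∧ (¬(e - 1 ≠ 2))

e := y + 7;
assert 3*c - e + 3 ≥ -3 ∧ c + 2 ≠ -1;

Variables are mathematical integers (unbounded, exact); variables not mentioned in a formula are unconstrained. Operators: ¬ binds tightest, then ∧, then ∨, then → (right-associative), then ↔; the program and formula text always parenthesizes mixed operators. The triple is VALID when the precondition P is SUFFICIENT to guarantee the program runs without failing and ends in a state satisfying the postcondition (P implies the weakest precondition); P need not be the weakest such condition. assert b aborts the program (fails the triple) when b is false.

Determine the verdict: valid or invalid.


Working backward. After the program, the postcondition (3*y ≤ 2*y - 2 ∨ 2*c + y ≤ val + 5) ∧ (¬(e - 1 ≠ 2)) must hold; in canonical form it is (y ≤ -2 ∨ 2*c + y ≤ val + 5) ∧ (¬(e ≠ 3)).
Before assert 3*c - e + 3 ≥ -3 ∧ c + 2 ≠ -1: 3*c ≥ e - 6 ∧ c ≠ -3 ∧ (y ≤ -2 ∨ 2*c + y ≤ val + 5) ∧ (¬(e ≠ 3))
Before e := y + 7: 3*c ≥ y + 1 ∧ c ≠ -3 ∧ (y ≤ -2 ∨ 2*c + y ≤ val + 5) ∧ (¬(y ≠ -4))
The weakest precondition is 3*c ≥ y + 1 ∧ c ≠ -3 ∧ (y ≤ -2 ∨ 2*c + y ≤ val + 5) ∧ (¬(y ≠ -4)).
Check whether y ≤ 14 ∧ (y ≤ -2 ∨ y ≤ val - 5) ∧ (¬(y ≠ -4)) ∧ c = 5 implies it.
Every state satisfying the precondition satisfies the weakest precondition: the implication holds.
Answer: valid


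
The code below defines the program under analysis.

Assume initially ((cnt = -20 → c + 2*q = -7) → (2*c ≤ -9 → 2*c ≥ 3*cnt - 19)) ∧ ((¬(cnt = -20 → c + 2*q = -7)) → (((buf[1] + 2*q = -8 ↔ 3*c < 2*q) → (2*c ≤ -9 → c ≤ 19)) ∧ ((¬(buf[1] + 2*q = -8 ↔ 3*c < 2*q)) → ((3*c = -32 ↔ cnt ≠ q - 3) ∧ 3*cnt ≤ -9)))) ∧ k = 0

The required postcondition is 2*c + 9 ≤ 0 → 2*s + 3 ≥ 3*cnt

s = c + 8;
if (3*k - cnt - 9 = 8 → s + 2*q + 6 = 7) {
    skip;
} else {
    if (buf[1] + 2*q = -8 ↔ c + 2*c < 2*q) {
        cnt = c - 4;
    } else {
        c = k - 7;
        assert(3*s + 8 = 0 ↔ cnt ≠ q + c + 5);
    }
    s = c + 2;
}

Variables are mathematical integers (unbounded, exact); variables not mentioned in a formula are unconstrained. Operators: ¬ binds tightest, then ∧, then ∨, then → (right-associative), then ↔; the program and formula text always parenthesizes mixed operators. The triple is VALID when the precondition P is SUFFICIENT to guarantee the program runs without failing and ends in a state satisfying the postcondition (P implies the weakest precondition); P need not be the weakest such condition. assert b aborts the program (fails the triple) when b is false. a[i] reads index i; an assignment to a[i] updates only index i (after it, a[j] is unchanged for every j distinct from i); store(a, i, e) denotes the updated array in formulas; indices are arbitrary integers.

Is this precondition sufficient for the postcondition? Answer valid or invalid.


Working backward. After the program, the postcondition 2*c + 9 ≤ 0 → 2*s + 3 ≥ 3*cnt must hold; in canonical form it is 2*c ≤ -9 → 2*s ≥ 3*cnt - 3.
Then branch requires 2*c ≤ -9 → 2*s ≥ 3*cnt - 3; else branch requires ((buf[1] + 2*q = -8 ↔ 3*c < 2*q) → (2*c ≤ -9 → c ≤ 19)) ∧ ((¬(buf[1] + 2*q = -8 ↔ 3*c < 2*q)) → ((3*s = -8 ↔ cnt ≠ k + q - 2) ∧ (2*k ≤ 5 → 2*k ≥ 3*cnt + 7))).
Before the if: ((3*k = cnt + 17 → 2*q + s = 1) → (2*c ≤ -9 → 2*s ≥ 3*cnt - 3)) ∧ ((¬(3*k = cnt + 17 → 2*q + s = 1)) → (((buf[1] + 2*q = -8 ↔ 3*c < 2*q) → (2*c ≤ -9 → c ≤ 19)) ∧ ((¬(buf[1] + 2*q = -8 ↔ 3*c < 2*q)) → ((3*s = -8 ↔ cnt ≠ k + q - 2) ∧ (2*k ≤ 5 → 2*k ≥ 3*cnt + 7)))))
Before s := c + 8: ((3*k = cnt + 17 → c + 2*q = -7) → (2*c ≤ -9 → 2*c ≥ 3*cnt - 19)) ∧ ((¬(3*k = cnt + 17 → c + 2*q = -7)) → (((buf[1] + 2*q = -8 ↔ 3*c < 2*q) → (2*c ≤ -9 → c ≤ 19)) ∧ ((¬(buf[1] + 2*q = -8 ↔ 3*c < 2*q)) → ((3*c = -32 ↔ cnt ≠ k + q - 2) ∧ (2*k ≤ 5 → 2*k ≥ 3*cnt + 7)))))
The weakest precondition is ((3*k = cnt + 17 → c + 2*q = -7) → (2*c ≤ -9 → 2*c ≥ 3*cnt - 19)) ∧ ((¬(3*k = cnt + 17 → c + 2*q = -7)) → (((buf[1] + 2*q = -8 ↔ 3*c < 2*q) → (2*c ≤ -9 → c ≤ 19)) ∧ ((¬(buf[1] + 2*q = -8 ↔ 3*c < 2*q)) → ((3*c = -32 ↔ cnt ≠ k + q - 2) ∧ (2*k ≤ 5 → 2*k ≥ 3*cnt + 7))))).
Check whether ((cnt = -20 → c + 2*q = -7) → (2*c ≤ -9 → 2*c ≥ 3*cnt - 19)) ∧ ((¬(cnt = -20 → c + 2*q = -7)) → (((buf[1] + 2*q = -8 ↔ 3*c < 2*q) → (2*c ≤ -9 → c ≤ 19)) ∧ ((¬(buf[1] + 2*q = -8 ↔ 3*c < 2*q)) → ((3*c = -32 ↔ cnt ≠ q - 3) ∧ 3*cnt ≤ -9)))) ∧ k = 0 implies it.
Countermodel: at the initial state buf = {[1] = 22, elsewhere 22}, c = -40, cnt = -20, k = 0, q = -15, the precondition holds but the weakest precondition fails.
Answer: invalid


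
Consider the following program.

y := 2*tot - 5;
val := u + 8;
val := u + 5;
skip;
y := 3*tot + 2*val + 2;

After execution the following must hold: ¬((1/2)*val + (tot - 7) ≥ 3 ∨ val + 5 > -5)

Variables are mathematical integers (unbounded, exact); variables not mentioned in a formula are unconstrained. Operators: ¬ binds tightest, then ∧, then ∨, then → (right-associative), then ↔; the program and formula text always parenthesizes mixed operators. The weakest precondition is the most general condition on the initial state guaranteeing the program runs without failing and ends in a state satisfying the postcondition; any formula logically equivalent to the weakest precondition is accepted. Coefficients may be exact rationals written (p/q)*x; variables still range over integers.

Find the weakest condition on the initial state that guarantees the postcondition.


Working backward. After the program, the postcondition ¬((1/2)*val + (tot - 7) ≥ 3 ∨ val + 5 > -5) must hold; in canonical form it is ¬(tot + (1/2)*val ≥ 10 ∨ val > -10).
Before y := 3*tot + 2*val + 2: ¬(tot + (1/2)*val ≥ 10 ∨ val > -10)
Before skip: ¬(tot + (1/2)*val ≥ 10 ∨ val > -10)
Before val := u + 5: ¬(tot + (1/2)*u ≥ 15/2 ∨ u > -15)
Before val := u + 8: ¬(tot + (1/2)*u ≥ 15/2 ∨ u > -15)
Before y := 2*tot - 5: ¬(tot + (1/2)*u ≥ 15/2 ∨ u > -15)
Answer: WP = ¬(tot + (1/2)*u ≥ 15/2 ∨ u > -15)


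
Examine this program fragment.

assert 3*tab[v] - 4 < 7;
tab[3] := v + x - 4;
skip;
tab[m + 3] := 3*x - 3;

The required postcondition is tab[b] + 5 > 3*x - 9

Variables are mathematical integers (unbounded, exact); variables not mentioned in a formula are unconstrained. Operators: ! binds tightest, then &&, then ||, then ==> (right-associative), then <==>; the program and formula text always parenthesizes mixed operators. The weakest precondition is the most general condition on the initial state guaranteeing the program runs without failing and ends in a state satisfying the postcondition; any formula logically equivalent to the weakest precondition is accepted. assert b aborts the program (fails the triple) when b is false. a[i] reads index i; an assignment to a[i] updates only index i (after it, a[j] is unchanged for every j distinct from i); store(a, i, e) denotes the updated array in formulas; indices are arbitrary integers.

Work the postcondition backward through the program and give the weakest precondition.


Working backward. After the program, the postcondition tab[b] + 5 > 3*x - 9 must hold; in canonical form it is tab[b] > 3*x - 14.
Before tab[m + 3] := 3*x - 3: store(tab, m + 3, 3*x - 3)[b] > 3*x - 14
Before skip: store(tab, m + 3, 3*x - 3)[b] > 3*x - 14
Before tab[3] := v + x - 4: store(store(tab, 3, v + x - 4), m + 3, 3*x - 3)[b] > 3*x - 14
Before assert 3*tab[v] - 4 < 7: 3*tab[v] < 11 && store(store(tab, 3, v + x - 4), m + 3, 3*x - 3)[b] > 3*x - 14
Answer: WP = 3*tab[v] < 11 && store(store(tab, 3, v + x - 4), m + 3, 3*x - 3)[b] > 3*x - 14


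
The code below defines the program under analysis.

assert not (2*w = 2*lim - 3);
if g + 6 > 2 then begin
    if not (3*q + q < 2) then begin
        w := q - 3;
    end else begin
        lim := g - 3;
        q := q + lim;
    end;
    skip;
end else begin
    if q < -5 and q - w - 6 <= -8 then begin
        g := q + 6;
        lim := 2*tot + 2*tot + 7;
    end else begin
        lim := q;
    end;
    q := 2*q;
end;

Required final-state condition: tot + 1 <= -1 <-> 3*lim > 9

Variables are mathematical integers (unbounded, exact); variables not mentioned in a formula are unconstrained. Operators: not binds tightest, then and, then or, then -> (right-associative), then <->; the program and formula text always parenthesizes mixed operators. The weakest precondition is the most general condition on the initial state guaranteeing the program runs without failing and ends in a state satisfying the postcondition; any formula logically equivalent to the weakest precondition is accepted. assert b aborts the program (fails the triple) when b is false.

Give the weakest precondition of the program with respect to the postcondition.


Working backward. After the program, the postcondition tot + 1 <= -1 <-> 3*lim > 9 must hold; in canonical form it is tot <= -2 <-> 3*lim > 9.
Then branch requires ((not (4*q < 2)) -> (tot <= -2 <-> 3*lim > 9)) and (4*q < 2 -> (tot <= -2 <-> 3*g > 18)); else branch requires ((q < -5 and q <= w - 2) -> (tot <= -2 <-> 12*tot > -12)) and ((not (q < -5 and q <= w - 2)) -> (tot <= -2 <-> 3*q > 9)).
Before the if: (g > -4 -> (((not (4*q < 2)) -> (tot <= -2 <-> 3*lim > 9)) and (4*q < 2 -> (tot <= -2 <-> 3*g > 18)))) and ((not (g > -4)) -> (((q < -5 and q <= w - 2) -> (tot <= -2 <-> 12*tot > -12)) and ((not (q < -5 and q <= w - 2)) -> (tot <= -2 <-> 3*q > 9))))
Before assert not (2*w = 2*lim - 3): (not (2*w = 2*lim - 3)) and (g > -4 -> (((not (4*q < 2)) -> (tot <= -2 <-> 3*lim > 9)) and (4*q < 2 -> (tot <= -2 <-> 3*g > 18)))) and ((not (g > -4)) -> (((q < -5 and q <= w - 2) -> (tot <= -2 <-> 12*tot > -12)) and ((not (q < -5 and q <= w - 2)) -> (tot <= -2 <-> 3*q > 9))))
Answer: WP = (not (2*w = 2*lim - 3)) and (g > -4 -> (((not (4*q < 2)) -> (tot <= -2 <-> 3*lim > 9)) and (4*q < 2 -> (tot <= -2 <-> 3*g > 18)))) and ((not (g > -4)) -> (((q < -5 and q <= w - 2) -> (tot <= -2 <-> 12*tot > -12)) and ((not (q < -5 and q <= w - 2)) -> (tot <= -2 <-> 3*q > 9))))


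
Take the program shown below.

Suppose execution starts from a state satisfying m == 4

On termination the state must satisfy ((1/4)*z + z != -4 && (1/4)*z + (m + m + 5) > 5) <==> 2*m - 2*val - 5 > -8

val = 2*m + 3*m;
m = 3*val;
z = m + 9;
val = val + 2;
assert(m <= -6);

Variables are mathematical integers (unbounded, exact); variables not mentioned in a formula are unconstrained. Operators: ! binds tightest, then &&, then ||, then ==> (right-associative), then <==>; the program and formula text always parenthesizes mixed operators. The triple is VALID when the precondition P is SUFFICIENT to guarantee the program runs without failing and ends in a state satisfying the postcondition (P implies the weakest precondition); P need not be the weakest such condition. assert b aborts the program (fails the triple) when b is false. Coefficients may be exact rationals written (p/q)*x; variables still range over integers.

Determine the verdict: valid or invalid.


Working backward. After the program, the postcondition ((1/4)*z + z != -4 && (1/4)*z + (m + m + 5) > 5) <==> 2*m - 2*val - 5 > -8 must hold; in canonical form it is ((5/4)*z != -4 && 2*m + (1/4)*z > 0) <==> 2*m > 2*val - 3.
Before assert m <= -6: m <= -6 && (((5/4)*z != -4 && 2*m + (1/4)*z > 0) <==> 2*m > 2*val - 3)
Before val := val + 2: m <= -6 && (((5/4)*z != -4 && 2*m + (1/4)*z > 0) <==> 2*m > 2*val + 1)
Before z := m + 9: m <= -6 && (((5/4)*m != -61/4 && (9/4)*m > -9/4) <==> 2*m > 2*val + 1)
Before m := 3*val: 3*val <= -6 && (((15/4)*val != -61/4 && (27/4)*val > -9/4) <==> 4*val > 1)
Before val := 2*m + 3*m: 15*m <= -6 && (((75/4)*m != -61/4 && (135/4)*m > -9/4) <==> 20*m > 1)
The weakest precondition is 15*m <= -6 && (((75/4)*m != -61/4 && (135/4)*m > -9/4) <==> 20*m > 1).
Check whether m == 4 implies it.
Countermodel: at the initial state m = 4, the precondition holds but the weakest precondition fails.
Answer: invalid
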